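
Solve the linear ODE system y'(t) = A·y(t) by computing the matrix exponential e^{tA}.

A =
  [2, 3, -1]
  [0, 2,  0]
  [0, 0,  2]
e^{tA} =
  [exp(2*t), 3*t*exp(2*t), -t*exp(2*t)]
  [0, exp(2*t), 0]
  [0, 0, exp(2*t)]

Strategy: write A = P · J · P⁻¹ where J is a Jordan canonical form, so e^{tA} = P · e^{tJ} · P⁻¹, and e^{tJ} can be computed block-by-block.

A has Jordan form
J =
  [2, 1, 0]
  [0, 2, 0]
  [0, 0, 2]
(up to reordering of blocks).

Per-block formulas:
  For a 2×2 Jordan block J_2(2): exp(t · J_2(2)) = e^(2t)·(I + t·N), where N is the 2×2 nilpotent shift.
  For a 1×1 block at λ = 2: exp(t · [2]) = [e^(2t)].

After assembling e^{tJ} and conjugating by P, we get:

e^{tA} =
  [exp(2*t), 3*t*exp(2*t), -t*exp(2*t)]
  [0, exp(2*t), 0]
  [0, 0, exp(2*t)]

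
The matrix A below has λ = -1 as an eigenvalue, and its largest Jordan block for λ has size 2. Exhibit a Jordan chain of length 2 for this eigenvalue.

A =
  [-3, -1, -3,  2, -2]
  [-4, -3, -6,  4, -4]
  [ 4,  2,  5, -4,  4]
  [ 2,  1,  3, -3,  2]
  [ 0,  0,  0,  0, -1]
A Jordan chain for λ = -1 of length 2:
v_1 = (-2, -4, 4, 2, 0)ᵀ
v_2 = (1, 0, 0, 0, 0)ᵀ

Let N = A − (-1)·I. We want v_2 with N^2 v_2 = 0 but N^1 v_2 ≠ 0; then v_{j-1} := N · v_j for j = 2, …, 2.

Pick v_2 = (1, 0, 0, 0, 0)ᵀ.
Then v_1 = N · v_2 = (-2, -4, 4, 2, 0)ᵀ.

Sanity check: (A − (-1)·I) v_1 = (0, 0, 0, 0, 0)ᵀ = 0. ✓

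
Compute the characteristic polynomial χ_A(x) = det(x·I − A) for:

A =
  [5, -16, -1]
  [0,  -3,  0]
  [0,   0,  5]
x^3 - 7*x^2 - 5*x + 75

Expanding det(x·I − A) (e.g. by cofactor expansion or by noting that A is similar to its Jordan form J, which has the same characteristic polynomial as A) gives
  χ_A(x) = x^3 - 7*x^2 - 5*x + 75
which factors as (x - 5)^2*(x + 3). The eigenvalues (with algebraic multiplicities) are λ = -3 with multiplicity 1, λ = 5 with multiplicity 2.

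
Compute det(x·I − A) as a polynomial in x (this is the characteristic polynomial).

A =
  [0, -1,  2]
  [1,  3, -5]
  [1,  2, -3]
x^3

Expanding det(x·I − A) (e.g. by cofactor expansion or by noting that A is similar to its Jordan form J, which has the same characteristic polynomial as A) gives
  χ_A(x) = x^3
which factors as x^3. The eigenvalues (with algebraic multiplicities) are λ = 0 with multiplicity 3.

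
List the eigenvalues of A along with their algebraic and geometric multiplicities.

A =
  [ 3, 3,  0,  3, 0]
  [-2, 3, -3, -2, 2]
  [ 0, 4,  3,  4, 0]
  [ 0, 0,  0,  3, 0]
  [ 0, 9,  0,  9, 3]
λ = 3: alg = 5, geom = 3

Step 1 — factor the characteristic polynomial to read off the algebraic multiplicities:
  χ_A(x) = (x - 3)^5

Step 2 — compute geometric multiplicities via the rank-nullity identity g(λ) = n − rank(A − λI):
  rank(A − (3)·I) = 2, so dim ker(A − (3)·I) = n − 2 = 3

Summary:
  λ = 3: algebraic multiplicity = 5, geometric multiplicity = 3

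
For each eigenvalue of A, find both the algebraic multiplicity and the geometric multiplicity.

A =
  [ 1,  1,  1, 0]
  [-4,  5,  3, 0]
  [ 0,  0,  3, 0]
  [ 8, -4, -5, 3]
λ = 3: alg = 4, geom = 2

Step 1 — factor the characteristic polynomial to read off the algebraic multiplicities:
  χ_A(x) = (x - 3)^4

Step 2 — compute geometric multiplicities via the rank-nullity identity g(λ) = n − rank(A − λI):
  rank(A − (3)·I) = 2, so dim ker(A − (3)·I) = n − 2 = 2

Summary:
  λ = 3: algebraic multiplicity = 4, geometric multiplicity = 2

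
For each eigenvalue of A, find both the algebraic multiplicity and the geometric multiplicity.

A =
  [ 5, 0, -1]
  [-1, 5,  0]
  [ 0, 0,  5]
λ = 5: alg = 3, geom = 1

Step 1 — factor the characteristic polynomial to read off the algebraic multiplicities:
  χ_A(x) = (x - 5)^3

Step 2 — compute geometric multiplicities via the rank-nullity identity g(λ) = n − rank(A − λI):
  rank(A − (5)·I) = 2, so dim ker(A − (5)·I) = n − 2 = 1

Summary:
  λ = 5: algebraic multiplicity = 3, geometric multiplicity = 1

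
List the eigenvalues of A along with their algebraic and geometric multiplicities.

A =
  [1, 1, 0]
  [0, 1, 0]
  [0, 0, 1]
λ = 1: alg = 3, geom = 2

Step 1 — factor the characteristic polynomial to read off the algebraic multiplicities:
  χ_A(x) = (x - 1)^3

Step 2 — compute geometric multiplicities via the rank-nullity identity g(λ) = n − rank(A − λI):
  rank(A − (1)·I) = 1, so dim ker(A − (1)·I) = n − 1 = 2

Summary:
  λ = 1: algebraic multiplicity = 3, geometric multiplicity = 2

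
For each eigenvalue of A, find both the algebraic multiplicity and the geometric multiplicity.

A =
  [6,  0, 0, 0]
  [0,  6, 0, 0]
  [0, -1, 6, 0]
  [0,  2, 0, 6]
λ = 6: alg = 4, geom = 3

Step 1 — factor the characteristic polynomial to read off the algebraic multiplicities:
  χ_A(x) = (x - 6)^4

Step 2 — compute geometric multiplicities via the rank-nullity identity g(λ) = n − rank(A − λI):
  rank(A − (6)·I) = 1, so dim ker(A − (6)·I) = n − 1 = 3

Summary:
  λ = 6: algebraic multiplicity = 4, geometric multiplicity = 3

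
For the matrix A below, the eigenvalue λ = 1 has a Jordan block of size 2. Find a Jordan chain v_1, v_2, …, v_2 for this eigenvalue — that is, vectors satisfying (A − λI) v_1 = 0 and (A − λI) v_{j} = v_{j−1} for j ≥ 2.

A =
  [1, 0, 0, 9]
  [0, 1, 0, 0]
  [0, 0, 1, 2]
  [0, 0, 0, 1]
A Jordan chain for λ = 1 of length 2:
v_1 = (9, 0, 2, 0)ᵀ
v_2 = (0, 0, 0, 1)ᵀ

Let N = A − (1)·I. We want v_2 with N^2 v_2 = 0 but N^1 v_2 ≠ 0; then v_{j-1} := N · v_j for j = 2, …, 2.

Pick v_2 = (0, 0, 0, 1)ᵀ.
Then v_1 = N · v_2 = (9, 0, 2, 0)ᵀ.

Sanity check: (A − (1)·I) v_1 = (0, 0, 0, 0)ᵀ = 0. ✓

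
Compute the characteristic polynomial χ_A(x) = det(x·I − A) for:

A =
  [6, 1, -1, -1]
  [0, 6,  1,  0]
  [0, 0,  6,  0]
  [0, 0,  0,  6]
x^4 - 24*x^3 + 216*x^2 - 864*x + 1296

Expanding det(x·I − A) (e.g. by cofactor expansion or by noting that A is similar to its Jordan form J, which has the same characteristic polynomial as A) gives
  χ_A(x) = x^4 - 24*x^3 + 216*x^2 - 864*x + 1296
which factors as (x - 6)^4. The eigenvalues (with algebraic multiplicities) are λ = 6 with multiplicity 4.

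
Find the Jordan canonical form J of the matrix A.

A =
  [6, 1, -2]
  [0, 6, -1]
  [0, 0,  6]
J_3(6)

The characteristic polynomial is
  det(x·I − A) = x^3 - 18*x^2 + 108*x - 216 = (x - 6)^3

Eigenvalues and multiplicities (the geometric multiplicity of λ is n − rank(A − λI), which equals the number of Jordan blocks for λ):
  λ = 6: algebraic multiplicity = 3, geometric multiplicity = 1

Determining the block sizes for each eigenvalue:
  λ = 6: one block (gm = 1), so the single block has size am = 3 → block sizes [3]

Assembling the blocks gives a Jordan form
J =
  [6, 1, 0]
  [0, 6, 1]
  [0, 0, 6]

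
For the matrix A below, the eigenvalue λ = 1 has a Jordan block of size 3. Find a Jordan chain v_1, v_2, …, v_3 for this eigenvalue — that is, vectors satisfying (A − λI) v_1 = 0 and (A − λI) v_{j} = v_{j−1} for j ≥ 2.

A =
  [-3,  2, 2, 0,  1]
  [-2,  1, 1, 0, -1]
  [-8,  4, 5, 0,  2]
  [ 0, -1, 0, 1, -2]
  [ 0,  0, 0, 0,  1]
A Jordan chain for λ = 1 of length 3:
v_1 = (-4, 0, -8, 2, 0)ᵀ
v_2 = (-4, -2, -8, 0, 0)ᵀ
v_3 = (1, 0, 0, 0, 0)ᵀ

Let N = A − (1)·I. We want v_3 with N^3 v_3 = 0 but N^2 v_3 ≠ 0; then v_{j-1} := N · v_j for j = 3, …, 2.

Pick v_3 = (1, 0, 0, 0, 0)ᵀ.
Then v_2 = N · v_3 = (-4, -2, -8, 0, 0)ᵀ.
Then v_1 = N · v_2 = (-4, 0, -8, 2, 0)ᵀ.

Sanity check: (A − (1)·I) v_1 = (0, 0, 0, 0, 0)ᵀ = 0. ✓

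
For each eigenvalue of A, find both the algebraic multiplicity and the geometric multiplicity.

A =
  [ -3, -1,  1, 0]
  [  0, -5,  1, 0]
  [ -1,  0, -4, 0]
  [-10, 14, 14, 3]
λ = -4: alg = 3, geom = 1; λ = 3: alg = 1, geom = 1

Step 1 — factor the characteristic polynomial to read off the algebraic multiplicities:
  χ_A(x) = (x - 3)*(x + 4)^3

Step 2 — compute geometric multiplicities via the rank-nullity identity g(λ) = n − rank(A − λI):
  rank(A − (-4)·I) = 3, so dim ker(A − (-4)·I) = n − 3 = 1
  rank(A − (3)·I) = 3, so dim ker(A − (3)·I) = n − 3 = 1

Summary:
  λ = -4: algebraic multiplicity = 3, geometric multiplicity = 1
  λ = 3: algebraic multiplicity = 1, geometric multiplicity = 1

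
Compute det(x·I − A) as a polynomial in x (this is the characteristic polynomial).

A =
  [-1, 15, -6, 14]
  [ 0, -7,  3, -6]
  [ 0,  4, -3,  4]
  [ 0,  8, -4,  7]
x^4 + 4*x^3 + 6*x^2 + 4*x + 1

Expanding det(x·I − A) (e.g. by cofactor expansion or by noting that A is similar to its Jordan form J, which has the same characteristic polynomial as A) gives
  χ_A(x) = x^4 + 4*x^3 + 6*x^2 + 4*x + 1
which factors as (x + 1)^4. The eigenvalues (with algebraic multiplicities) are λ = -1 with multiplicity 4.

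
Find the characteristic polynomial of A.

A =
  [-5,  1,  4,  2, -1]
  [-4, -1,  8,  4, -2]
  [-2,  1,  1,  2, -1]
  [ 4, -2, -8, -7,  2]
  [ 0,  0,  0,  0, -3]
x^5 + 15*x^4 + 90*x^3 + 270*x^2 + 405*x + 243

Expanding det(x·I − A) (e.g. by cofactor expansion or by noting that A is similar to its Jordan form J, which has the same characteristic polynomial as A) gives
  χ_A(x) = x^5 + 15*x^4 + 90*x^3 + 270*x^2 + 405*x + 243
which factors as (x + 3)^5. The eigenvalues (with algebraic multiplicities) are λ = -3 with multiplicity 5.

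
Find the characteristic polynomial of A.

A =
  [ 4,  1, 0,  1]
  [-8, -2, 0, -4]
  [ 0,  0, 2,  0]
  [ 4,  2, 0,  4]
x^4 - 8*x^3 + 24*x^2 - 32*x + 16

Expanding det(x·I − A) (e.g. by cofactor expansion or by noting that A is similar to its Jordan form J, which has the same characteristic polynomial as A) gives
  χ_A(x) = x^4 - 8*x^3 + 24*x^2 - 32*x + 16
which factors as (x - 2)^4. The eigenvalues (with algebraic multiplicities) are λ = 2 with multiplicity 4.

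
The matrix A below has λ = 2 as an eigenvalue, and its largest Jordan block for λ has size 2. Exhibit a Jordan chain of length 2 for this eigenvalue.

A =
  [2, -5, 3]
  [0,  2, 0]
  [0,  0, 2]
A Jordan chain for λ = 2 of length 2:
v_1 = (-5, 0, 0)ᵀ
v_2 = (0, 1, 0)ᵀ

Let N = A − (2)·I. We want v_2 with N^2 v_2 = 0 but N^1 v_2 ≠ 0; then v_{j-1} := N · v_j for j = 2, …, 2.

Pick v_2 = (0, 1, 0)ᵀ.
Then v_1 = N · v_2 = (-5, 0, 0)ᵀ.

Sanity check: (A − (2)·I) v_1 = (0, 0, 0)ᵀ = 0. ✓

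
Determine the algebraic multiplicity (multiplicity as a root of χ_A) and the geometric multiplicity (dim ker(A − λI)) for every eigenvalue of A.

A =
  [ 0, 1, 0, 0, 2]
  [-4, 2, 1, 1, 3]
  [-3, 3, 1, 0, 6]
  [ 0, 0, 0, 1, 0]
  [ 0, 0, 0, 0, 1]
λ = 1: alg = 5, geom = 3

Step 1 — factor the characteristic polynomial to read off the algebraic multiplicities:
  χ_A(x) = (x - 1)^5

Step 2 — compute geometric multiplicities via the rank-nullity identity g(λ) = n − rank(A − λI):
  rank(A − (1)·I) = 2, so dim ker(A − (1)·I) = n − 2 = 3

Summary:
  λ = 1: algebraic multiplicity = 5, geometric multiplicity = 3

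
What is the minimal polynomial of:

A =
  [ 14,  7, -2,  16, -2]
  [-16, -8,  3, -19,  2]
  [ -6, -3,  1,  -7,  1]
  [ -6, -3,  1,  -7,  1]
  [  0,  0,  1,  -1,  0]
x^3

The characteristic polynomial is χ_A(x) = x^5, so the eigenvalues are known. The minimal polynomial is
  m_A(x) = Π_λ (x − λ)^{k_λ}
where k_λ is the size of the *largest* Jordan block for λ (equivalently, the smallest k with (A − λI)^k v = 0 for every generalised eigenvector v of λ).

  λ = 0: largest Jordan block has size 3, contributing (x − 0)^3

So m_A(x) = x^3 = x^3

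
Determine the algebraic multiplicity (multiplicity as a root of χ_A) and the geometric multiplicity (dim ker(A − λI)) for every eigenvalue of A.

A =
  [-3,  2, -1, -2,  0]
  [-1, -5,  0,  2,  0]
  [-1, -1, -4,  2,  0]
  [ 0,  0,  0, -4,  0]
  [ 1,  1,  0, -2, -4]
λ = -4: alg = 5, geom = 3

Step 1 — factor the characteristic polynomial to read off the algebraic multiplicities:
  χ_A(x) = (x + 4)^5

Step 2 — compute geometric multiplicities via the rank-nullity identity g(λ) = n − rank(A − λI):
  rank(A − (-4)·I) = 2, so dim ker(A − (-4)·I) = n − 2 = 3

Summary:
  λ = -4: algebraic multiplicity = 5, geometric multiplicity = 3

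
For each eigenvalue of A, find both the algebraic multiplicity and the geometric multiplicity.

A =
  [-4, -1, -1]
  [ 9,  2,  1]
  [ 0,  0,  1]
λ = -1: alg = 2, geom = 1; λ = 1: alg = 1, geom = 1

Step 1 — factor the characteristic polynomial to read off the algebraic multiplicities:
  χ_A(x) = (x - 1)*(x + 1)^2

Step 2 — compute geometric multiplicities via the rank-nullity identity g(λ) = n − rank(A − λI):
  rank(A − (-1)·I) = 2, so dim ker(A − (-1)·I) = n − 2 = 1
  rank(A − (1)·I) = 2, so dim ker(A − (1)·I) = n − 2 = 1

Summary:
  λ = -1: algebraic multiplicity = 2, geometric multiplicity = 1
  λ = 1: algebraic multiplicity = 1, geometric multiplicity = 1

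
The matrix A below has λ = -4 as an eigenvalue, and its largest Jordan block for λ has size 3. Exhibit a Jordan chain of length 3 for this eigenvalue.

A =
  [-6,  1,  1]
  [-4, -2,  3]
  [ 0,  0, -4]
A Jordan chain for λ = -4 of length 3:
v_1 = (1, 2, 0)ᵀ
v_2 = (1, 3, 0)ᵀ
v_3 = (0, 0, 1)ᵀ

Let N = A − (-4)·I. We want v_3 with N^3 v_3 = 0 but N^2 v_3 ≠ 0; then v_{j-1} := N · v_j for j = 3, …, 2.

Pick v_3 = (0, 0, 1)ᵀ.
Then v_2 = N · v_3 = (1, 3, 0)ᵀ.
Then v_1 = N · v_2 = (1, 2, 0)ᵀ.

Sanity check: (A − (-4)·I) v_1 = (0, 0, 0)ᵀ = 0. ✓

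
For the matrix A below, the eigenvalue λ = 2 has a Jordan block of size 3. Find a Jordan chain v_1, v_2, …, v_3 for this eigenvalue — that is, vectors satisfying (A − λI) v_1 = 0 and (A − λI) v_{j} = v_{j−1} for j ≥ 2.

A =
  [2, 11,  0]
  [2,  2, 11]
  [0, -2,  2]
A Jordan chain for λ = 2 of length 3:
v_1 = (22, 0, -4)ᵀ
v_2 = (0, 2, 0)ᵀ
v_3 = (1, 0, 0)ᵀ

Let N = A − (2)·I. We want v_3 with N^3 v_3 = 0 but N^2 v_3 ≠ 0; then v_{j-1} := N · v_j for j = 3, …, 2.

Pick v_3 = (1, 0, 0)ᵀ.
Then v_2 = N · v_3 = (0, 2, 0)ᵀ.
Then v_1 = N · v_2 = (22, 0, -4)ᵀ.

Sanity check: (A − (2)·I) v_1 = (0, 0, 0)ᵀ = 0. ✓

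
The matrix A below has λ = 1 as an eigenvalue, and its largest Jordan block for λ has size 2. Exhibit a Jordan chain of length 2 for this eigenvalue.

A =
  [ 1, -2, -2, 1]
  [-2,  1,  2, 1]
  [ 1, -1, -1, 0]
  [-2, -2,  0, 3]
A Jordan chain for λ = 1 of length 2:
v_1 = (0, -2, 1, -2)ᵀ
v_2 = (1, 0, 0, 0)ᵀ

Let N = A − (1)·I. We want v_2 with N^2 v_2 = 0 but N^1 v_2 ≠ 0; then v_{j-1} := N · v_j for j = 2, …, 2.

Pick v_2 = (1, 0, 0, 0)ᵀ.
Then v_1 = N · v_2 = (0, -2, 1, -2)ᵀ.

Sanity check: (A − (1)·I) v_1 = (0, 0, 0, 0)ᵀ = 0. ✓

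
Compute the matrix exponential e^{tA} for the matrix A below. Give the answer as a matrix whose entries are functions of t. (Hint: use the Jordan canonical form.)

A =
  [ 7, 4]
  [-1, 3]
e^{tA} =
  [2*t*exp(5*t) + exp(5*t), 4*t*exp(5*t)]
  [-t*exp(5*t), -2*t*exp(5*t) + exp(5*t)]

Strategy: write A = P · J · P⁻¹ where J is a Jordan canonical form, so e^{tA} = P · e^{tJ} · P⁻¹, and e^{tJ} can be computed block-by-block.

A has Jordan form
J =
  [5, 1]
  [0, 5]
(up to reordering of blocks).

Per-block formulas:
  For a 2×2 Jordan block J_2(5): exp(t · J_2(5)) = e^(5t)·(I + t·N), where N is the 2×2 nilpotent shift.

After assembling e^{tJ} and conjugating by P, we get:

e^{tA} =
  [2*t*exp(5*t) + exp(5*t), 4*t*exp(5*t)]
  [-t*exp(5*t), -2*t*exp(5*t) + exp(5*t)]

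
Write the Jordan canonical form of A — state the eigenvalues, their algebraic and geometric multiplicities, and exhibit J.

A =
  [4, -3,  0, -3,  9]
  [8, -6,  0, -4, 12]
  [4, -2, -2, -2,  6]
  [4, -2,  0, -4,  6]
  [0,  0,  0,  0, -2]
J_2(-2) ⊕ J_1(-2) ⊕ J_1(-2) ⊕ J_1(-2)

The characteristic polynomial is
  det(x·I − A) = x^5 + 10*x^4 + 40*x^3 + 80*x^2 + 80*x + 32 = (x + 2)^5

Eigenvalues and multiplicities (the geometric multiplicity of λ is n − rank(A − λI), which equals the number of Jordan blocks for λ):
  λ = -2: algebraic multiplicity = 5, geometric multiplicity = 4

Determining the block sizes for each eigenvalue:
  λ = -2: 4 blocks summing to 5 forces exactly one block of size 2 and the rest size 1 → block sizes [2, 1, 1, 1]

Assembling the blocks gives a Jordan form
J =
  [-2,  1,  0,  0,  0]
  [ 0, -2,  0,  0,  0]
  [ 0,  0, -2,  0,  0]
  [ 0,  0,  0, -2,  0]
  [ 0,  0,  0,  0, -2]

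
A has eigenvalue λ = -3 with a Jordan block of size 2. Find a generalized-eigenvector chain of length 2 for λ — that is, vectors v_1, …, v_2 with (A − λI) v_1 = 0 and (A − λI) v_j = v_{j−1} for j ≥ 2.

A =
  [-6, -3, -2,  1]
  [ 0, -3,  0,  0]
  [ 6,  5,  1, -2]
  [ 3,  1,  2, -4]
A Jordan chain for λ = -3 of length 2:
v_1 = (-3, 0, 6, 3)ᵀ
v_2 = (1, 0, 0, 0)ᵀ

Let N = A − (-3)·I. We want v_2 with N^2 v_2 = 0 but N^1 v_2 ≠ 0; then v_{j-1} := N · v_j for j = 2, …, 2.

Pick v_2 = (1, 0, 0, 0)ᵀ.
Then v_1 = N · v_2 = (-3, 0, 6, 3)ᵀ.

Sanity check: (A − (-3)·I) v_1 = (0, 0, 0, 0)ᵀ = 0. ✓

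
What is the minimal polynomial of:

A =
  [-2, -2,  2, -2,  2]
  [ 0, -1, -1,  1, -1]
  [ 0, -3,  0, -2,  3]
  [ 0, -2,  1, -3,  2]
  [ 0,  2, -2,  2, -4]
x^3 + 6*x^2 + 12*x + 8

The characteristic polynomial is χ_A(x) = (x + 2)^5, so the eigenvalues are known. The minimal polynomial is
  m_A(x) = Π_λ (x − λ)^{k_λ}
where k_λ is the size of the *largest* Jordan block for λ (equivalently, the smallest k with (A − λI)^k v = 0 for every generalised eigenvector v of λ).

  λ = -2: largest Jordan block has size 3, contributing (x + 2)^3

So m_A(x) = (x + 2)^3 = x^3 + 6*x^2 + 12*x + 8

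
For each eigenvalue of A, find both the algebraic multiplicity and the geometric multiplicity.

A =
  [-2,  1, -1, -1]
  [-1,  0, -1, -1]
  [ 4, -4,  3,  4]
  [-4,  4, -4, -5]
λ = -1: alg = 4, geom = 3

Step 1 — factor the characteristic polynomial to read off the algebraic multiplicities:
  χ_A(x) = (x + 1)^4

Step 2 — compute geometric multiplicities via the rank-nullity identity g(λ) = n − rank(A − λI):
  rank(A − (-1)·I) = 1, so dim ker(A − (-1)·I) = n − 1 = 3

Summary:
  λ = -1: algebraic multiplicity = 4, geometric multiplicity = 3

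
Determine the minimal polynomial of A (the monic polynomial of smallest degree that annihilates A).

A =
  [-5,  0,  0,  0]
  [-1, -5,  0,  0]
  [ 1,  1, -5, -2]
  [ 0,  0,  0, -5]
x^3 + 15*x^2 + 75*x + 125

The characteristic polynomial is χ_A(x) = (x + 5)^4, so the eigenvalues are known. The minimal polynomial is
  m_A(x) = Π_λ (x − λ)^{k_λ}
where k_λ is the size of the *largest* Jordan block for λ (equivalently, the smallest k with (A − λI)^k v = 0 for every generalised eigenvector v of λ).

  λ = -5: largest Jordan block has size 3, contributing (x + 5)^3

So m_A(x) = (x + 5)^3 = x^3 + 15*x^2 + 75*x + 125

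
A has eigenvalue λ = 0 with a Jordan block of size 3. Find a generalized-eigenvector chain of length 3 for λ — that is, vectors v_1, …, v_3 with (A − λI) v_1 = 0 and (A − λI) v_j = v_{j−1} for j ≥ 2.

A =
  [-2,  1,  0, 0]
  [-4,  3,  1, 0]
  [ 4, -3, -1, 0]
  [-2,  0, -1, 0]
A Jordan chain for λ = 0 of length 3:
v_1 = (1, 2, -2, 1)ᵀ
v_2 = (1, 3, -3, 0)ᵀ
v_3 = (0, 1, 0, 0)ᵀ

Let N = A − (0)·I. We want v_3 with N^3 v_3 = 0 but N^2 v_3 ≠ 0; then v_{j-1} := N · v_j for j = 3, …, 2.

Pick v_3 = (0, 1, 0, 0)ᵀ.
Then v_2 = N · v_3 = (1, 3, -3, 0)ᵀ.
Then v_1 = N · v_2 = (1, 2, -2, 1)ᵀ.

Sanity check: (A − (0)·I) v_1 = (0, 0, 0, 0)ᵀ = 0. ✓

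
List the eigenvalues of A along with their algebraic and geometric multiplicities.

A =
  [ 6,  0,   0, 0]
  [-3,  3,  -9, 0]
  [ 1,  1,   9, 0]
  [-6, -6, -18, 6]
λ = 6: alg = 4, geom = 3

Step 1 — factor the characteristic polynomial to read off the algebraic multiplicities:
  χ_A(x) = (x - 6)^4

Step 2 — compute geometric multiplicities via the rank-nullity identity g(λ) = n − rank(A − λI):
  rank(A − (6)·I) = 1, so dim ker(A − (6)·I) = n − 1 = 3

Summary:
  λ = 6: algebraic multiplicity = 4, geometric multiplicity = 3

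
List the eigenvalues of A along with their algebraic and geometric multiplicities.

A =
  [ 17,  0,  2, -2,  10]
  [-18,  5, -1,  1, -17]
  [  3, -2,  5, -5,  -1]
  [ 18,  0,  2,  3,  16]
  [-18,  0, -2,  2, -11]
λ = -1: alg = 1, geom = 1; λ = 5: alg = 4, geom = 2

Step 1 — factor the characteristic polynomial to read off the algebraic multiplicities:
  χ_A(x) = (x - 5)^4*(x + 1)

Step 2 — compute geometric multiplicities via the rank-nullity identity g(λ) = n − rank(A − λI):
  rank(A − (-1)·I) = 4, so dim ker(A − (-1)·I) = n − 4 = 1
  rank(A − (5)·I) = 3, so dim ker(A − (5)·I) = n − 3 = 2

Summary:
  λ = -1: algebraic multiplicity = 1, geometric multiplicity = 1
  λ = 5: algebraic multiplicity = 4, geometric multiplicity = 2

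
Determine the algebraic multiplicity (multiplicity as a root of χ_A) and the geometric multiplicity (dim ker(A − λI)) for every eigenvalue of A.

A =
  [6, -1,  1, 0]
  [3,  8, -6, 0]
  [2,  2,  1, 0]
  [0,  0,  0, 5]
λ = 5: alg = 4, geom = 2

Step 1 — factor the characteristic polynomial to read off the algebraic multiplicities:
  χ_A(x) = (x - 5)^4

Step 2 — compute geometric multiplicities via the rank-nullity identity g(λ) = n − rank(A − λI):
  rank(A − (5)·I) = 2, so dim ker(A − (5)·I) = n − 2 = 2

Summary:
  λ = 5: algebraic multiplicity = 4, geometric multiplicity = 2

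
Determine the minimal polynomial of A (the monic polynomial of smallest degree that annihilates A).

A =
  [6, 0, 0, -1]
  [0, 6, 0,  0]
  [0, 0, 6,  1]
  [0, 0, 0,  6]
x^2 - 12*x + 36

The characteristic polynomial is χ_A(x) = (x - 6)^4, so the eigenvalues are known. The minimal polynomial is
  m_A(x) = Π_λ (x − λ)^{k_λ}
where k_λ is the size of the *largest* Jordan block for λ (equivalently, the smallest k with (A − λI)^k v = 0 for every generalised eigenvector v of λ).

  λ = 6: largest Jordan block has size 2, contributing (x − 6)^2

So m_A(x) = (x - 6)^2 = x^2 - 12*x + 36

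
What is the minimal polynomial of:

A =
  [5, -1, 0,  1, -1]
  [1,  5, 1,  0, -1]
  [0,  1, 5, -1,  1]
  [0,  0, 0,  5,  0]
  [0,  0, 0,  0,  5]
x^3 - 15*x^2 + 75*x - 125

The characteristic polynomial is χ_A(x) = (x - 5)^5, so the eigenvalues are known. The minimal polynomial is
  m_A(x) = Π_λ (x − λ)^{k_λ}
where k_λ is the size of the *largest* Jordan block for λ (equivalently, the smallest k with (A − λI)^k v = 0 for every generalised eigenvector v of λ).

  λ = 5: largest Jordan block has size 3, contributing (x − 5)^3

So m_A(x) = (x - 5)^3 = x^3 - 15*x^2 + 75*x - 125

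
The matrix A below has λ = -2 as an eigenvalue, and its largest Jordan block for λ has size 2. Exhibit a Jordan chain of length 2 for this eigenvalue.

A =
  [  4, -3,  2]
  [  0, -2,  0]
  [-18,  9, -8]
A Jordan chain for λ = -2 of length 2:
v_1 = (6, 0, -18)ᵀ
v_2 = (1, 0, 0)ᵀ

Let N = A − (-2)·I. We want v_2 with N^2 v_2 = 0 but N^1 v_2 ≠ 0; then v_{j-1} := N · v_j for j = 2, …, 2.

Pick v_2 = (1, 0, 0)ᵀ.
Then v_1 = N · v_2 = (6, 0, -18)ᵀ.

Sanity check: (A − (-2)·I) v_1 = (0, 0, 0)ᵀ = 0. ✓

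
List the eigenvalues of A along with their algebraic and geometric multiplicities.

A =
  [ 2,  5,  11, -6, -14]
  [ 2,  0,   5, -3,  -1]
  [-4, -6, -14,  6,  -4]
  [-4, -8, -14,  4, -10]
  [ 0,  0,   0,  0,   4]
λ = -2: alg = 4, geom = 2; λ = 4: alg = 1, geom = 1

Step 1 — factor the characteristic polynomial to read off the algebraic multiplicities:
  χ_A(x) = (x - 4)*(x + 2)^4

Step 2 — compute geometric multiplicities via the rank-nullity identity g(λ) = n − rank(A − λI):
  rank(A − (-2)·I) = 3, so dim ker(A − (-2)·I) = n − 3 = 2
  rank(A − (4)·I) = 4, so dim ker(A − (4)·I) = n − 4 = 1

Summary:
  λ = -2: algebraic multiplicity = 4, geometric multiplicity = 2
  λ = 4: algebraic multiplicity = 1, geometric multiplicity = 1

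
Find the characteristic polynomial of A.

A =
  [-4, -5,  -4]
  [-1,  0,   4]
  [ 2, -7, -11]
x^3 + 15*x^2 + 75*x + 125

Expanding det(x·I − A) (e.g. by cofactor expansion or by noting that A is similar to its Jordan form J, which has the same characteristic polynomial as A) gives
  χ_A(x) = x^3 + 15*x^2 + 75*x + 125
which factors as (x + 5)^3. The eigenvalues (with algebraic multiplicities) are λ = -5 with multiplicity 3.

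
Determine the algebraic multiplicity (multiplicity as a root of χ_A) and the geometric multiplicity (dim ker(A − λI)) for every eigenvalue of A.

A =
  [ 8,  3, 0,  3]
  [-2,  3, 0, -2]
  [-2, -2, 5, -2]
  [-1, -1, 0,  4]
λ = 5: alg = 4, geom = 3

Step 1 — factor the characteristic polynomial to read off the algebraic multiplicities:
  χ_A(x) = (x - 5)^4

Step 2 — compute geometric multiplicities via the rank-nullity identity g(λ) = n − rank(A − λI):
  rank(A − (5)·I) = 1, so dim ker(A − (5)·I) = n − 1 = 3

Summary:
  λ = 5: algebraic multiplicity = 4, geometric multiplicity = 3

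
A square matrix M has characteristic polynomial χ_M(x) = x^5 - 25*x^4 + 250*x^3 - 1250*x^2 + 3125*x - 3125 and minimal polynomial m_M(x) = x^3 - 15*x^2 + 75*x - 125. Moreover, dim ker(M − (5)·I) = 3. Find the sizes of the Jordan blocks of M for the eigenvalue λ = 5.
Block sizes for λ = 5: [3, 1, 1]

Step 1 — from the characteristic polynomial, algebraic multiplicity of λ = 5 is 5. From dim ker(M − (5)·I) = 3, there are exactly 3 Jordan blocks for λ = 5.
Step 2 — from the minimal polynomial, the factor (x − 5)^3 tells us the largest block for λ = 5 has size 3.
Step 3 — with total size 5, 3 blocks, and largest block 3, the block sizes (in nonincreasing order) are [3, 1, 1].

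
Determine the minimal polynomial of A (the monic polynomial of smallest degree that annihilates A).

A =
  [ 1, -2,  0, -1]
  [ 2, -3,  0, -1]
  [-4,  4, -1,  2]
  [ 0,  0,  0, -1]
x^2 + 2*x + 1

The characteristic polynomial is χ_A(x) = (x + 1)^4, so the eigenvalues are known. The minimal polynomial is
  m_A(x) = Π_λ (x − λ)^{k_λ}
where k_λ is the size of the *largest* Jordan block for λ (equivalently, the smallest k with (A − λI)^k v = 0 for every generalised eigenvector v of λ).

  λ = -1: largest Jordan block has size 2, contributing (x + 1)^2

So m_A(x) = (x + 1)^2 = x^2 + 2*x + 1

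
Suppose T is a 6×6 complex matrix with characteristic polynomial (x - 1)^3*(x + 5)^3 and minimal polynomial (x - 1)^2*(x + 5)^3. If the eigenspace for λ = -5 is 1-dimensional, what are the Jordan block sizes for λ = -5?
Block sizes for λ = -5: [3]

Step 1 — from the characteristic polynomial, algebraic multiplicity of λ = -5 is 3. From dim ker(T − (-5)·I) = 1, there are exactly 1 Jordan blocks for λ = -5.
Step 2 — from the minimal polynomial, the factor (x + 5)^3 tells us the largest block for λ = -5 has size 3.
Step 3 — with total size 3, 1 blocks, and largest block 3, the block sizes (in nonincreasing order) are [3].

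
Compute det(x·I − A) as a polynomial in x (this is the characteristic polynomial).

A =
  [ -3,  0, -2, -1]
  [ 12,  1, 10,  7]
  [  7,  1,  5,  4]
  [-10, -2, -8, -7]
x^4 + 4*x^3 + 6*x^2 + 4*x + 1

Expanding det(x·I − A) (e.g. by cofactor expansion or by noting that A is similar to its Jordan form J, which has the same characteristic polynomial as A) gives
  χ_A(x) = x^4 + 4*x^3 + 6*x^2 + 4*x + 1
which factors as (x + 1)^4. The eigenvalues (with algebraic multiplicities) are λ = -1 with multiplicity 4.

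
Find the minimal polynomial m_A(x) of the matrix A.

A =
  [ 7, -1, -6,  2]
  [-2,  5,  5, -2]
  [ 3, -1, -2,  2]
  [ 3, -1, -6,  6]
x^3 - 12*x^2 + 48*x - 64

The characteristic polynomial is χ_A(x) = (x - 4)^4, so the eigenvalues are known. The minimal polynomial is
  m_A(x) = Π_λ (x − λ)^{k_λ}
where k_λ is the size of the *largest* Jordan block for λ (equivalently, the smallest k with (A − λI)^k v = 0 for every generalised eigenvector v of λ).

  λ = 4: largest Jordan block has size 3, contributing (x − 4)^3

So m_A(x) = (x - 4)^3 = x^3 - 12*x^2 + 48*x - 64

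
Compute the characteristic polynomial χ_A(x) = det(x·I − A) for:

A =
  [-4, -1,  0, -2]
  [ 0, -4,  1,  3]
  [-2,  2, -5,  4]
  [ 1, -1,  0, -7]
x^4 + 20*x^3 + 150*x^2 + 500*x + 625

Expanding det(x·I − A) (e.g. by cofactor expansion or by noting that A is similar to its Jordan form J, which has the same characteristic polynomial as A) gives
  χ_A(x) = x^4 + 20*x^3 + 150*x^2 + 500*x + 625
which factors as (x + 5)^4. The eigenvalues (with algebraic multiplicities) are λ = -5 with multiplicity 4.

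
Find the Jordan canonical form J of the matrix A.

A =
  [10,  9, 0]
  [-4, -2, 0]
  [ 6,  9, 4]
J_2(4) ⊕ J_1(4)

The characteristic polynomial is
  det(x·I − A) = x^3 - 12*x^2 + 48*x - 64 = (x - 4)^3

Eigenvalues and multiplicities (the geometric multiplicity of λ is n − rank(A − λI), which equals the number of Jordan blocks for λ):
  λ = 4: algebraic multiplicity = 3, geometric multiplicity = 2

Determining the block sizes for each eigenvalue:
  λ = 4: 2 blocks summing to 3 forces exactly one block of size 2 and the rest size 1 → block sizes [2, 1]

Assembling the blocks gives a Jordan form
J =
  [4, 1, 0]
  [0, 4, 0]
  [0, 0, 4]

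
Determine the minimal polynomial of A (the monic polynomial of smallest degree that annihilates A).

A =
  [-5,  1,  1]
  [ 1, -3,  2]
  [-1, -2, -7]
x^3 + 15*x^2 + 75*x + 125

The characteristic polynomial is χ_A(x) = (x + 5)^3, so the eigenvalues are known. The minimal polynomial is
  m_A(x) = Π_λ (x − λ)^{k_λ}
where k_λ is the size of the *largest* Jordan block for λ (equivalently, the smallest k with (A − λI)^k v = 0 for every generalised eigenvector v of λ).

  λ = -5: largest Jordan block has size 3, contributing (x + 5)^3

So m_A(x) = (x + 5)^3 = x^3 + 15*x^2 + 75*x + 125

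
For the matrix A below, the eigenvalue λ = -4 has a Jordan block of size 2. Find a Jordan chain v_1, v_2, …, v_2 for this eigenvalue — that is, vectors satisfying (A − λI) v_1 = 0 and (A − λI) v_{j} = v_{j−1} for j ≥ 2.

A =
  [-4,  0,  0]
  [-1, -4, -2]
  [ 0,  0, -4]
A Jordan chain for λ = -4 of length 2:
v_1 = (0, -1, 0)ᵀ
v_2 = (1, 0, 0)ᵀ

Let N = A − (-4)·I. We want v_2 with N^2 v_2 = 0 but N^1 v_2 ≠ 0; then v_{j-1} := N · v_j for j = 2, …, 2.

Pick v_2 = (1, 0, 0)ᵀ.
Then v_1 = N · v_2 = (0, -1, 0)ᵀ.

Sanity check: (A − (-4)·I) v_1 = (0, 0, 0)ᵀ = 0. ✓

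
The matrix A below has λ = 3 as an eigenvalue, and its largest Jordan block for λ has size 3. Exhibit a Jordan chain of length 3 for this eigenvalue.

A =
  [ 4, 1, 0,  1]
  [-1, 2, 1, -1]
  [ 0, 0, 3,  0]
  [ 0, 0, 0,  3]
A Jordan chain for λ = 3 of length 3:
v_1 = (1, -1, 0, 0)ᵀ
v_2 = (0, 1, 0, 0)ᵀ
v_3 = (0, 0, 1, 0)ᵀ

Let N = A − (3)·I. We want v_3 with N^3 v_3 = 0 but N^2 v_3 ≠ 0; then v_{j-1} := N · v_j for j = 3, …, 2.

Pick v_3 = (0, 0, 1, 0)ᵀ.
Then v_2 = N · v_3 = (0, 1, 0, 0)ᵀ.
Then v_1 = N · v_2 = (1, -1, 0, 0)ᵀ.

Sanity check: (A − (3)·I) v_1 = (0, 0, 0, 0)ᵀ = 0. ✓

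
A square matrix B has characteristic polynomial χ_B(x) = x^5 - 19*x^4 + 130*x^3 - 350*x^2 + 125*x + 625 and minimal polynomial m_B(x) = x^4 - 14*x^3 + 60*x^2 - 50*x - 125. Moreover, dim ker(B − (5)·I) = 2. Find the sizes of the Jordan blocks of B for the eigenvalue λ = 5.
Block sizes for λ = 5: [3, 1]

Step 1 — from the characteristic polynomial, algebraic multiplicity of λ = 5 is 4. From dim ker(B − (5)·I) = 2, there are exactly 2 Jordan blocks for λ = 5.
Step 2 — from the minimal polynomial, the factor (x − 5)^3 tells us the largest block for λ = 5 has size 3.
Step 3 — with total size 4, 2 blocks, and largest block 3, the block sizes (in nonincreasing order) are [3, 1].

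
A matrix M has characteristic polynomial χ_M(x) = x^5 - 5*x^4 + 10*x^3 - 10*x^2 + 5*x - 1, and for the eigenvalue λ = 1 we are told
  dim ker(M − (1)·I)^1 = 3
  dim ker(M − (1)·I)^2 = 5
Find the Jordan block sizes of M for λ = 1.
Block sizes for λ = 1: [2, 2, 1]

From the dimensions of kernels of powers, the number of Jordan blocks of size at least j is d_j − d_{j−1} where d_j = dim ker(N^j) (with d_0 = 0). Computing the differences gives [3, 2].
The number of blocks of size exactly k is (#blocks of size ≥ k) − (#blocks of size ≥ k + 1), so the partition is: 1 block(s) of size 1, 2 block(s) of size 2.
In nonincreasing order the block sizes are [2, 2, 1].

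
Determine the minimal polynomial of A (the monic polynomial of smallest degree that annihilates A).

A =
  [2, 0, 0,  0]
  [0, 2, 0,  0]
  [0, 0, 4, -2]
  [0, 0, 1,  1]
x^2 - 5*x + 6

The characteristic polynomial is χ_A(x) = (x - 3)*(x - 2)^3, so the eigenvalues are known. The minimal polynomial is
  m_A(x) = Π_λ (x − λ)^{k_λ}
where k_λ is the size of the *largest* Jordan block for λ (equivalently, the smallest k with (A − λI)^k v = 0 for every generalised eigenvector v of λ).

  λ = 2: largest Jordan block has size 1, contributing (x − 2)
  λ = 3: largest Jordan block has size 1, contributing (x − 3)

So m_A(x) = (x - 3)*(x - 2) = x^2 - 5*x + 6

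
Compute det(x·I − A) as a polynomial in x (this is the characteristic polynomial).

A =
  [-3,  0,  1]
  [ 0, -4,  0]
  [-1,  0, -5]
x^3 + 12*x^2 + 48*x + 64

Expanding det(x·I − A) (e.g. by cofactor expansion or by noting that A is similar to its Jordan form J, which has the same characteristic polynomial as A) gives
  χ_A(x) = x^3 + 12*x^2 + 48*x + 64
which factors as (x + 4)^3. The eigenvalues (with algebraic multiplicities) are λ = -4 with multiplicity 3.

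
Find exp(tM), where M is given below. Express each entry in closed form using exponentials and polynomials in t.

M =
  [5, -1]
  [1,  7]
e^{tM} =
  [-t*exp(6*t) + exp(6*t), -t*exp(6*t)]
  [t*exp(6*t), t*exp(6*t) + exp(6*t)]

Strategy: write M = P · J · P⁻¹ where J is a Jordan canonical form, so e^{tM} = P · e^{tJ} · P⁻¹, and e^{tJ} can be computed block-by-block.

M has Jordan form
J =
  [6, 1]
  [0, 6]
(up to reordering of blocks).

Per-block formulas:
  For a 2×2 Jordan block J_2(6): exp(t · J_2(6)) = e^(6t)·(I + t·N), where N is the 2×2 nilpotent shift.

After assembling e^{tJ} and conjugating by P, we get:

e^{tM} =
  [-t*exp(6*t) + exp(6*t), -t*exp(6*t)]
  [t*exp(6*t), t*exp(6*t) + exp(6*t)]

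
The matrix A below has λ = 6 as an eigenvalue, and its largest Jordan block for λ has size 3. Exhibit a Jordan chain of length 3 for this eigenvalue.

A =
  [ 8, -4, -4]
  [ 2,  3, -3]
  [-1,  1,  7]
A Jordan chain for λ = 6 of length 3:
v_1 = (0, 1, -1)ᵀ
v_2 = (2, 2, -1)ᵀ
v_3 = (1, 0, 0)ᵀ

Let N = A − (6)·I. We want v_3 with N^3 v_3 = 0 but N^2 v_3 ≠ 0; then v_{j-1} := N · v_j for j = 3, …, 2.

Pick v_3 = (1, 0, 0)ᵀ.
Then v_2 = N · v_3 = (2, 2, -1)ᵀ.
Then v_1 = N · v_2 = (0, 1, -1)ᵀ.

Sanity check: (A − (6)·I) v_1 = (0, 0, 0)ᵀ = 0. ✓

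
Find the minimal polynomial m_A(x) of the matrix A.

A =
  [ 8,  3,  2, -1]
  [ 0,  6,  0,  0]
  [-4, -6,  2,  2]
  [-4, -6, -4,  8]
x^2 - 12*x + 36

The characteristic polynomial is χ_A(x) = (x - 6)^4, so the eigenvalues are known. The minimal polynomial is
  m_A(x) = Π_λ (x − λ)^{k_λ}
where k_λ is the size of the *largest* Jordan block for λ (equivalently, the smallest k with (A − λI)^k v = 0 for every generalised eigenvector v of λ).

  λ = 6: largest Jordan block has size 2, contributing (x − 6)^2

So m_A(x) = (x - 6)^2 = x^2 - 12*x + 36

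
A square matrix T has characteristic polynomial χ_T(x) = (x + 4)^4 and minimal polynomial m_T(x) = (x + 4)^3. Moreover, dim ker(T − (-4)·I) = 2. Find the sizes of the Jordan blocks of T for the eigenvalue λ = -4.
Block sizes for λ = -4: [3, 1]

Step 1 — from the characteristic polynomial, algebraic multiplicity of λ = -4 is 4. From dim ker(T − (-4)·I) = 2, there are exactly 2 Jordan blocks for λ = -4.
Step 2 — from the minimal polynomial, the factor (x + 4)^3 tells us the largest block for λ = -4 has size 3.
Step 3 — with total size 4, 2 blocks, and largest block 3, the block sizes (in nonincreasing order) are [3, 1].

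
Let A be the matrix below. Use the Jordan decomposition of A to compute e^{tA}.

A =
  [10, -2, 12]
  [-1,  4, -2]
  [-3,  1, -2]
e^{tA} =
  [t^2*exp(4*t) + 6*t*exp(4*t) + exp(4*t), -2*t*exp(4*t), 2*t^2*exp(4*t) + 12*t*exp(4*t)]
  [-t*exp(4*t), exp(4*t), -2*t*exp(4*t)]
  [-t^2*exp(4*t)/2 - 3*t*exp(4*t), t*exp(4*t), -t^2*exp(4*t) - 6*t*exp(4*t) + exp(4*t)]

Strategy: write A = P · J · P⁻¹ where J is a Jordan canonical form, so e^{tA} = P · e^{tJ} · P⁻¹, and e^{tJ} can be computed block-by-block.

A has Jordan form
J =
  [4, 1, 0]
  [0, 4, 1]
  [0, 0, 4]
(up to reordering of blocks).

Per-block formulas:
  For a 3×3 Jordan block J_3(4): exp(t · J_3(4)) = e^(4t)·(I + t·N + (t^2/2)·N^2), where N is the 3×3 nilpotent shift.

After assembling e^{tJ} and conjugating by P, we get:

e^{tA} =
  [t^2*exp(4*t) + 6*t*exp(4*t) + exp(4*t), -2*t*exp(4*t), 2*t^2*exp(4*t) + 12*t*exp(4*t)]
  [-t*exp(4*t), exp(4*t), -2*t*exp(4*t)]
  [-t^2*exp(4*t)/2 - 3*t*exp(4*t), t*exp(4*t), -t^2*exp(4*t) - 6*t*exp(4*t) + exp(4*t)]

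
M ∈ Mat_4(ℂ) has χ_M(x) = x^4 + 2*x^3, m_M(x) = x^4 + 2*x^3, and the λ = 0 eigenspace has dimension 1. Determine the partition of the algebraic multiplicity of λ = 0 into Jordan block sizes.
Block sizes for λ = 0: [3]

Step 1 — from the characteristic polynomial, algebraic multiplicity of λ = 0 is 3. From dim ker(M − (0)·I) = 1, there are exactly 1 Jordan blocks for λ = 0.
Step 2 — from the minimal polynomial, the factor (x − 0)^3 tells us the largest block for λ = 0 has size 3.
Step 3 — with total size 3, 1 blocks, and largest block 3, the block sizes (in nonincreasing order) are [3].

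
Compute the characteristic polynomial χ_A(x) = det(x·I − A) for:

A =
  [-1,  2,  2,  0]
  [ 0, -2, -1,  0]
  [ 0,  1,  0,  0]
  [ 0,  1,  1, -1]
x^4 + 4*x^3 + 6*x^2 + 4*x + 1

Expanding det(x·I − A) (e.g. by cofactor expansion or by noting that A is similar to its Jordan form J, which has the same characteristic polynomial as A) gives
  χ_A(x) = x^4 + 4*x^3 + 6*x^2 + 4*x + 1
which factors as (x + 1)^4. The eigenvalues (with algebraic multiplicities) are λ = -1 with multiplicity 4.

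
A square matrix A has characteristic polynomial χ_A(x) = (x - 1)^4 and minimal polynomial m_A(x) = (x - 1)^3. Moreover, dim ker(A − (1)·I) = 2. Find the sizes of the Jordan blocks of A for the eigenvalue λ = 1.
Block sizes for λ = 1: [3, 1]

Step 1 — from the characteristic polynomial, algebraic multiplicity of λ = 1 is 4. From dim ker(A − (1)·I) = 2, there are exactly 2 Jordan blocks for λ = 1.
Step 2 — from the minimal polynomial, the factor (x − 1)^3 tells us the largest block for λ = 1 has size 3.
Step 3 — with total size 4, 2 blocks, and largest block 3, the block sizes (in nonincreasing order) are [3, 1].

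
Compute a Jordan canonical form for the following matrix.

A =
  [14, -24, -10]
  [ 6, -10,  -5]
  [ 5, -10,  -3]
J_1(-3) ⊕ J_2(2)

The characteristic polynomial is
  det(x·I − A) = x^3 - x^2 - 8*x + 12 = (x - 2)^2*(x + 3)

Eigenvalues and multiplicities (the geometric multiplicity of λ is n − rank(A − λI), which equals the number of Jordan blocks for λ):
  λ = -3: algebraic multiplicity = 1, geometric multiplicity = 1
  λ = 2: algebraic multiplicity = 2, geometric multiplicity = 1

Determining the block sizes for each eigenvalue:
  λ = -3: one block (gm = 1), so the single block has size am = 1 → block sizes [1]
  λ = 2: one block (gm = 1), so the single block has size am = 2 → block sizes [2]

Assembling the blocks gives a Jordan form
J =
  [-3, 0, 0]
  [ 0, 2, 1]
  [ 0, 0, 2]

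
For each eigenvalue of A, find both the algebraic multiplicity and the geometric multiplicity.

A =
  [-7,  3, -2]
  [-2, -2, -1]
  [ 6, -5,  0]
λ = -3: alg = 3, geom = 1

Step 1 — factor the characteristic polynomial to read off the algebraic multiplicities:
  χ_A(x) = (x + 3)^3

Step 2 — compute geometric multiplicities via the rank-nullity identity g(λ) = n − rank(A − λI):
  rank(A − (-3)·I) = 2, so dim ker(A − (-3)·I) = n − 2 = 1

Summary:
  λ = -3: algebraic multiplicity = 3, geometric multiplicity = 1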